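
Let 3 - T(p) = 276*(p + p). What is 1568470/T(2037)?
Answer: -1568470/1124421 ≈ -1.3949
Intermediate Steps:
T(p) = 3 - 552*p (T(p) = 3 - 276*(p + p) = 3 - 276*2*p = 3 - 552*p)
1568470/T(2037) = 1568470/(3 - 552*2037) = 1568470/(3 - 1124424) = 1568470/(-1124421) = 1568470*(-1/1124421) = -1568470/1124421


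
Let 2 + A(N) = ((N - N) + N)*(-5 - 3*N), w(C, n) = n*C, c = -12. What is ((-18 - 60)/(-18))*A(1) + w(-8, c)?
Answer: 158/3 ≈ 52.667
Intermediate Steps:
w(C, n) = C*n
A(N) = -2 + N*(-5 - 3*N) (A(N) = -2 + ((N - N) + N)*(-5 - 3*N) = -2 + (0 + N)*(-5 - 3*N) = -2 + N*(-5 - 3*N))
((-18 - 60)/(-18))*A(1) + w(-8, c) = ((-18 - 60)/(-18))*(-2 - 5*1 - 3*1²) - 8*(-12) = (-78*(-1/18))*(-2 - 5 - 3*1) + 96 = 13*(-2 - 5 - 3)/3 + 96 = (13/3)*(-10) + 96 = -130/3 + 96 = 158/3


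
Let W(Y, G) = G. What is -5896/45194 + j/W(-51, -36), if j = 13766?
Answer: -155588215/406746 ≈ -382.52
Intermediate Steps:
-5896/45194 + j/W(-51, -36) = -5896/45194 + 13766/(-36) = -5896*1/45194 + 13766*(-1/36) = -2948/22597 - 6883/18 = -155588215/406746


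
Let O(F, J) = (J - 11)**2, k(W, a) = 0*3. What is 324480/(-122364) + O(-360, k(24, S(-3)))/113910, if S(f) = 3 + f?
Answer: -1026297521/387180090 ≈ -2.6507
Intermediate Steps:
k(W, a) = 0
O(F, J) = (-11 + J)**2
324480/(-122364) + O(-360, k(24, S(-3)))/113910 = 324480/(-122364) + (-11 + 0)**2/113910 = 324480*(-1/122364) + (-11)**2*(1/113910) = -27040/10197 + 121*(1/113910) = -27040/10197 + 121/113910 = -1026297521/387180090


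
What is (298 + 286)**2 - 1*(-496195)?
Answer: 837251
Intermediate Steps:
(298 + 286)**2 - 1*(-496195) = 584**2 + 496195 = 341056 + 496195 = 837251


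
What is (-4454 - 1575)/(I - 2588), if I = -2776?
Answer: 6029/5364 ≈ 1.1240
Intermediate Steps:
(-4454 - 1575)/(I - 2588) = (-4454 - 1575)/(-2776 - 2588) = -6029/(-5364) = -6029*(-1/5364) = 6029/5364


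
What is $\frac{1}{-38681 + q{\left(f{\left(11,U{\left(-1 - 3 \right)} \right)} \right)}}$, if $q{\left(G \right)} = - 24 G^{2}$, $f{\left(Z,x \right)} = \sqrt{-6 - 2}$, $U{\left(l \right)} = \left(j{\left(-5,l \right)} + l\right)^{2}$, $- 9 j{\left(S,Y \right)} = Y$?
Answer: $- \frac{1}{38489} \approx -2.5981 \cdot 10^{-5}$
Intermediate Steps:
$j{\left(S,Y \right)} = - \frac{Y}{9}$
$U{\left(l \right)} = \frac{64 l^{2}}{81}$ ($U{\left(l \right)} = \left(- \frac{l}{9} + l\right)^{2} = \left(\frac{8 l}{9}\right)^{2} = \frac{64 l^{2}}{81}$)
$f{\left(Z,x \right)} = 2 i \sqrt{2}$ ($f{\left(Z,x \right)} = \sqrt{-8} = 2 i \sqrt{2}$)
$\frac{1}{-38681 + q{\left(f{\left(11,U{\left(-1 - 3 \right)} \right)} \right)}} = \frac{1}{-38681 - 24 \left(2 i \sqrt{2}\right)^{2}} = \frac{1}{-38681 - -192} = \frac{1}{-38681 + 192} = \frac{1}{-38489} = - \frac{1}{38489}$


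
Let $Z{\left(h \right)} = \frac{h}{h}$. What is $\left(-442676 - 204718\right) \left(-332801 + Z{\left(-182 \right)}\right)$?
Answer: $215452723200$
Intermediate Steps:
$Z{\left(h \right)} = 1$
$\left(-442676 - 204718\right) \left(-332801 + Z{\left(-182 \right)}\right) = \left(-442676 - 204718\right) \left(-332801 + 1\right) = \left(-647394\right) \left(-332800\right) = 215452723200$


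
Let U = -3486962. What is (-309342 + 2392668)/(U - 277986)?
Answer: -1041663/1882474 ≈ -0.55335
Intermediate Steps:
(-309342 + 2392668)/(U - 277986) = (-309342 + 2392668)/(-3486962 - 277986) = 2083326/(-3764948) = 2083326*(-1/3764948) = -1041663/1882474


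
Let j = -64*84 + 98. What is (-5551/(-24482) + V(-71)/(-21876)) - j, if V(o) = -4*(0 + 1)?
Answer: 706712665025/133892058 ≈ 5278.2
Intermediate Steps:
V(o) = -4 (V(o) = -4*1 = -4)
j = -5278 (j = -5376 + 98 = -5278)
(-5551/(-24482) + V(-71)/(-21876)) - j = (-5551/(-24482) - 4/(-21876)) - 1*(-5278) = (-5551*(-1/24482) - 4*(-1/21876)) + 5278 = (5551/24482 + 1/5469) + 5278 = 30382901/133892058 + 5278 = 706712665025/133892058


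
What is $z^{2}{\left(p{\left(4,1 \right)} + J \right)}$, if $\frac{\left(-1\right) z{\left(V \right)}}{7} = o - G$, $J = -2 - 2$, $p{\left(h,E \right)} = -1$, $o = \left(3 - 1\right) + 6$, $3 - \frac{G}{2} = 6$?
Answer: $9604$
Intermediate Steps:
$G = -6$ ($G = 6 - 12 = -6$)
$o = 8$ ($o = 2 + 6 = 8$)
$J = -4$
$z{\left(V \right)} = -98$ ($z{\left(V \right)} = - 7 \left(8 - -6\right) = - 7 \left(8 + 6\right) = \left(-7\right) 14 = -98$)
$z^{2}{\left(p{\left(4,1 \right)} + J \right)} = \left(-98\right)^{2} = 9604$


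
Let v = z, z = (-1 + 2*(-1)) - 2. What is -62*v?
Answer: 310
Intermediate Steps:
z = -5 (z = (-1 - 2) - 2 = -3 - 2 = -5)
v = -5
-62*v = -62*(-5) = 310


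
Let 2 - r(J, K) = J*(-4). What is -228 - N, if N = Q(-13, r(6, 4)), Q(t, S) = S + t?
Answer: -241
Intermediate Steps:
r(J, K) = 2 + 4*J (r(J, K) = 2 - J*(-4) = 2 - (-4)*J = 2 + 4*J)
N = 13 (N = (2 + 4*6) - 13 = (2 + 24) - 13 = 26 - 13 = 13)
-228 - N = -228 - 1*13 = -228 - 13 = -241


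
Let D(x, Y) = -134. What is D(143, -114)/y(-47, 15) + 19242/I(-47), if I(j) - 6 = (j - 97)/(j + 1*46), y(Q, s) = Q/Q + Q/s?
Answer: 76437/400 ≈ 191.09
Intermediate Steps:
y(Q, s) = 1 + Q/s
I(j) = 6 + (-97 + j)/(46 + j) (I(j) = 6 + (j - 97)/(j + 1*46) = 6 + (-97 + j)/(j + 46) = 6 + (-97 + j)/(46 + j))
D(143, -114)/y(-47, 15) + 19242/I(-47) = -134*15/(-47 + 15) + 19242/(((179 + 7*(-47))/(46 - 47))) = -134/((1/15)*(-32)) + 19242/(((179 - 329)/(-1))) = -134/(-32/15) + 19242/((-1*(-150))) = -134*(-15/32) + 19242/150 = 1005/16 + 19242*(1/150) = 1005/16 + 3207/25 = 76437/400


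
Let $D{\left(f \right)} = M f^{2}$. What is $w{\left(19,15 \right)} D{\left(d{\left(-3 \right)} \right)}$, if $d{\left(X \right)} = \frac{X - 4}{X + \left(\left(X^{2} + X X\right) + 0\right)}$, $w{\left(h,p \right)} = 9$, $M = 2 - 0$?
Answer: $\frac{98}{25} \approx 3.92$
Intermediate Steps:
$M = 2$ ($M = 2 + 0 = 2$)
$d{\left(X \right)} = \frac{-4 + X}{X + 2 X^{2}}$ ($d{\left(X \right)} = \frac{-4 + X}{X + \left(\left(X^{2} + X^{2}\right) + 0\right)} = \frac{-4 + X}{X + \left(2 X^{2} + 0\right)} = \frac{-4 + X}{X + 2 X^{2}}$)
$D{\left(f \right)} = 2 f^{2}$
$w{\left(19,15 \right)} D{\left(d{\left(-3 \right)} \right)} = 9 \cdot 2 \left(\frac{-4 - 3}{\left(-3\right) \left(1 + 2 \left(-3\right)\right)}\right)^{2} = 9 \cdot 2 \left(\left(- \frac{1}{3}\right) \frac{1}{1 - 6} \left(-7\right)\right)^{2} = 9 \cdot 2 \left(\left(- \frac{1}{3}\right) \frac{1}{-5} \left(-7\right)\right)^{2} = 9 \cdot 2 \left(\left(- \frac{1}{3}\right) \left(- \frac{1}{5}\right) \left(-7\right)\right)^{2} = 9 \cdot 2 \left(- \frac{7}{15}\right)^{2} = 9 \cdot 2 \cdot \frac{49}{225} = 9 \cdot \frac{98}{225} = \frac{98}{25}$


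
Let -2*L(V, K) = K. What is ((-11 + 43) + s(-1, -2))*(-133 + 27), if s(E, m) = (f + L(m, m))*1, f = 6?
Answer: -4134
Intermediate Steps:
L(V, K) = -K/2
s(E, m) = 6 - m/2 (s(E, m) = (6 - m/2)*1 = 6 - m/2)
((-11 + 43) + s(-1, -2))*(-133 + 27) = ((-11 + 43) + (6 - ½*(-2)))*(-133 + 27) = (32 + (6 + 1))*(-106) = (32 + 7)*(-106) = 39*(-106) = -4134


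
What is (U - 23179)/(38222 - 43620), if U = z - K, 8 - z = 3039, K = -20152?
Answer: 3029/2699 ≈ 1.1223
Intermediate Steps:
z = -3031 (z = 8 - 1*3039 = 8 - 3039 = -3031)
U = 17121 (U = -3031 - 1*(-20152) = -3031 + 20152 = 17121)
(U - 23179)/(38222 - 43620) = (17121 - 23179)/(38222 - 43620) = -6058/(-5398) = -6058*(-1/5398) = 3029/2699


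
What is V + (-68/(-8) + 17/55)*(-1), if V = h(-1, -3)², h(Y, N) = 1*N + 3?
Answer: -969/110 ≈ -8.8091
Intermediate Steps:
h(Y, N) = 3 + N (h(Y, N) = N + 3 = 3 + N)
V = 0 (V = (3 - 3)² = 0² = 0)
V + (-68/(-8) + 17/55)*(-1) = 0 + (-68/(-8) + 17/55)*(-1) = 0 + (-68*(-⅛) + 17*(1/55))*(-1) = 0 + (17/2 + 17/55)*(-1) = 0 + (969/110)*(-1) = 0 - 969/110 = -969/110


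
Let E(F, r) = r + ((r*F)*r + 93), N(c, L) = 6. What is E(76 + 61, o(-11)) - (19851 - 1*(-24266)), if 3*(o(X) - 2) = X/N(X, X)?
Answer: -14177701/324 ≈ -43758.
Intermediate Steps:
o(X) = 2 + X/18 (o(X) = 2 + (X/6)/3 = 2 + X/18)
E(F, r) = 93 + r + F*r**2 (E(F, r) = r + ((F*r)*r + 93) = r + (F*r**2 + 93) = r + (93 + F*r**2) = 93 + r + F*r**2)
E(76 + 61, o(-11)) - (19851 - 1*(-24266)) = (93 + (2 + (1/18)*(-11)) + (76 + 61)*(2 + (1/18)*(-11))**2) - (19851 - 1*(-24266)) = (93 + (2 - 11/18) + 137*(2 - 11/18)**2) - (19851 + 24266) = (93 + 25/18 + 137*(25/18)**2) - 1*44117 = (93 + 25/18 + 137*(625/324)) - 44117 = (93 + 25/18 + 85625/324) - 44117 = 116207/324 - 44117 = -14177701/324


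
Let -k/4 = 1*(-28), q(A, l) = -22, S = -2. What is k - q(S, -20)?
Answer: 134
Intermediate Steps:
k = 112 (k = -4*(-28) = 112)
k - q(S, -20) = 112 - 1*(-22) = 112 + 22 = 134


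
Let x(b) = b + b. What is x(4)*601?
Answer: 4808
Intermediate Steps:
x(b) = 2*b
x(4)*601 = (2*4)*601 = 8*601 = 4808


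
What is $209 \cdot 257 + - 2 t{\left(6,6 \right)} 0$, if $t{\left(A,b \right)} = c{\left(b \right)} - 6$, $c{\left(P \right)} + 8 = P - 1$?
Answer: $53713$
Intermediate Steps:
$c{\left(P \right)} = -9 + P$ ($c{\left(P \right)} = -8 + \left(P - 1\right) = -8 + \left(-1 + P\right) = -9 + P$)
$t{\left(A,b \right)} = -15 + b$ ($t{\left(A,b \right)} = \left(-9 + b\right) - 6 = -15 + b$)
$209 \cdot 257 + - 2 t{\left(6,6 \right)} 0 = 209 \cdot 257 + - 2 \left(-15 + 6\right) 0 = 53713 + \left(-2\right) \left(-9\right) 0 = 53713 + 18 \cdot 0 = 53713 + 0 = 53713$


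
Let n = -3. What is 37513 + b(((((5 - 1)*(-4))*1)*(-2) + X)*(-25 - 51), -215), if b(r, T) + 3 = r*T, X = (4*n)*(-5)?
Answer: 1540790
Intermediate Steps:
X = 60 (X = (4*(-3))*(-5) = -12*(-5) = 60)
b(r, T) = -3 + T*r (b(r, T) = -3 + r*T = -3 + T*r)
37513 + b(((((5 - 1)*(-4))*1)*(-2) + X)*(-25 - 51), -215) = 37513 + (-3 - 215*((((5 - 1)*(-4))*1)*(-2) + 60)*(-25 - 51)) = 37513 + (-3 - 215*(((4*(-4))*1)*(-2) + 60)*(-76)) = 37513 + (-3 - 215*(-16*1*(-2) + 60)*(-76)) = 37513 + (-3 - 215*(-16*(-2) + 60)*(-76)) = 37513 + (-3 - 215*(32 + 60)*(-76)) = 37513 + (-3 - 19780*(-76)) = 37513 + (-3 - 215*(-6992)) = 37513 + (-3 + 1503280) = 37513 + 1503277 = 1540790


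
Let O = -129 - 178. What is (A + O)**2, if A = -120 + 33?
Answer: 155236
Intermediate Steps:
O = -307
A = -87
(A + O)**2 = (-87 - 307)**2 = (-394)**2 = 155236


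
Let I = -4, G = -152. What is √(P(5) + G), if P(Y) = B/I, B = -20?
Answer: 7*I*√3 ≈ 12.124*I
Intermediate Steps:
P(Y) = 5 (P(Y) = -20/(-4) = -20*(-¼) = 5)
√(P(5) + G) = √(5 - 152) = √(-147) = 7*I*√3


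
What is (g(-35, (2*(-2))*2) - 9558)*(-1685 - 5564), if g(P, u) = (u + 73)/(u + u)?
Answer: 1109046257/16 ≈ 6.9315e+7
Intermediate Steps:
g(P, u) = (73 + u)/(2*u) (g(P, u) = (73 + u)/((2*u)) = (73 + u)*(1/(2*u)) = (73 + u)/(2*u))
(g(-35, (2*(-2))*2) - 9558)*(-1685 - 5564) = ((73 + (2*(-2))*2)/(2*(((2*(-2))*2))) - 9558)*(-1685 - 5564) = ((73 - 4*2)/(2*((-4*2))) - 9558)*(-7249) = ((½)*(73 - 8)/(-8) - 9558)*(-7249) = ((½)*(-⅛)*65 - 9558)*(-7249) = (-65/16 - 9558)*(-7249) = -152993/16*(-7249) = 1109046257/16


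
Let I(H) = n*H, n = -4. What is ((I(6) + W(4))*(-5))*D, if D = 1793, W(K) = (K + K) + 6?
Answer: 89650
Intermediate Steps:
W(K) = 6 + 2*K (W(K) = 2*K + 6 = 6 + 2*K)
I(H) = -4*H
((I(6) + W(4))*(-5))*D = ((-4*6 + (6 + 2*4))*(-5))*1793 = ((-24 + (6 + 8))*(-5))*1793 = ((-24 + 14)*(-5))*1793 = -10*(-5)*1793 = 50*1793 = 89650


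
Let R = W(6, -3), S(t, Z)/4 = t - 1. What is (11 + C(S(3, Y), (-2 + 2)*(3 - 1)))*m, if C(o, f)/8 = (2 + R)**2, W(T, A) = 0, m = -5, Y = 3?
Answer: -215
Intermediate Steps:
S(t, Z) = -4 + 4*t (S(t, Z) = 4*(t - 1) = 4*(-1 + t) = -4 + 4*t)
R = 0
C(o, f) = 32 (C(o, f) = 8*(2 + 0)**2 = 8*2**2 = 8*4 = 32)
(11 + C(S(3, Y), (-2 + 2)*(3 - 1)))*m = (11 + 32)*(-5) = 43*(-5) = -215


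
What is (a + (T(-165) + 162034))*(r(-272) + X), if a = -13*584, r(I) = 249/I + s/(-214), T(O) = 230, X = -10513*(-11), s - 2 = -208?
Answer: 32535982593415/1819 ≈ 1.7887e+10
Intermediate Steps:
s = -206 (s = 2 - 208 = -206)
X = 115643
r(I) = 103/107 + 249/I (r(I) = 249/I - 206/(-214) = 249/I - 206*(-1/214) = 249/I + 103/107 = 103/107 + 249/I)
a = -7592
(a + (T(-165) + 162034))*(r(-272) + X) = (-7592 + (230 + 162034))*((103/107 + 249/(-272)) + 115643) = (-7592 + 162264)*((103/107 + 249*(-1/272)) + 115643) = 154672*((103/107 - 249/272) + 115643) = 154672*(1373/29104 + 115643) = 154672*(3365675245/29104) = 32535982593415/1819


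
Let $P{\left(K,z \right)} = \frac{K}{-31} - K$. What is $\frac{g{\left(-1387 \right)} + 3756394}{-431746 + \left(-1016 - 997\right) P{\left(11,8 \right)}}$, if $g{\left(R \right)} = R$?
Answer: $- \frac{116405217}{12675550} \approx -9.1834$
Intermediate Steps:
$P{\left(K,z \right)} = - \frac{32 K}{31}$ ($P{\left(K,z \right)} = K \left(- \frac{1}{31}\right) - K = - \frac{K}{31} - K = - \frac{32 K}{31}$)
$\frac{g{\left(-1387 \right)} + 3756394}{-431746 + \left(-1016 - 997\right) P{\left(11,8 \right)}} = \frac{-1387 + 3756394}{-431746 + \left(-1016 - 997\right) \left(\left(- \frac{32}{31}\right) 11\right)} = \frac{3755007}{-431746 - - \frac{708576}{31}} = \frac{3755007}{-431746 + \frac{708576}{31}} = \frac{3755007}{- \frac{12675550}{31}} = 3755007 \left(- \frac{31}{12675550}\right) = - \frac{116405217}{12675550}$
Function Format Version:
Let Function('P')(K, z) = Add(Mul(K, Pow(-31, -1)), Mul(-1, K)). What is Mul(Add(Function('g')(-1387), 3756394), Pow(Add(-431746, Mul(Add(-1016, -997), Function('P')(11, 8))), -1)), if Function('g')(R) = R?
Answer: Rational(-116405217, 12675550) ≈ -9.1834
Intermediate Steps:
Function('P')(K, z) = Mul(Rational(-32, 31), K) (Function('P')(K, z) = Add(Mul(K, Rational(-1, 31)), Mul(-1, K)) = Add(Mul(Rational(-1, 31), K), Mul(-1, K)) = Mul(Rational(-32, 31), K))
Mul(Add(Function('g')(-1387), 3756394), Pow(Add(-431746, Mul(Add(-1016, -997), Function('P')(11, 8))), -1)) = Mul(Add(-1387, 3756394), Pow(Add(-431746, Mul(Add(-1016, -997), Mul(Rational(-32, 31), 11))), -1)) = Mul(3755007, Pow(Add(-431746, Mul(-2013, Rational(-352, 31))), -1)) = Mul(3755007, Pow(Add(-431746, Rational(708576, 31)), -1)) = Mul(3755007, Pow(Rational(-12675550, 31), -1)) = Mul(3755007, Rational(-31, 12675550)) = Rational(-116405217, 12675550)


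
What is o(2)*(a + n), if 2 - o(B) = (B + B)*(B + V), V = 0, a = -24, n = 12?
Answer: 72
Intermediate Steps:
o(B) = 2 - 2*B² (o(B) = 2 - (B + B)*(B + 0) = 2 - 2*B*B = 2 - 2*B²)
o(2)*(a + n) = (2 - 2*2²)*(-24 + 12) = (2 - 2*4)*(-12) = (2 - 8)*(-12) = -6*(-12) = 72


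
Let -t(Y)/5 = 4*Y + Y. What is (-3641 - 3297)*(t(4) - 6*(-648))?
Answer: -26281144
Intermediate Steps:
t(Y) = -25*Y (t(Y) = -5*(4*Y + Y) = -25*Y)
(-3641 - 3297)*(t(4) - 6*(-648)) = (-3641 - 3297)*(-25*4 - 6*(-648)) = -6938*(-100 + 3888) = -6938*3788 = -26281144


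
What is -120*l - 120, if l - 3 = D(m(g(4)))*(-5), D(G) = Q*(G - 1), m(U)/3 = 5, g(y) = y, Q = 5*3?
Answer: 125520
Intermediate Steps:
Q = 15
m(U) = 15 (m(U) = 3*5 = 15)
D(G) = -15 + 15*G (D(G) = 15*(G - 1) = 15*(-1 + G) = -15 + 15*G)
l = -1047 (l = 3 + (-15 + 15*15)*(-5) = 3 + (-15 + 225)*(-5) = 3 + 210*(-5) = 3 - 1050 = -1047)
-120*l - 120 = -120*(-1047) - 120 = 125640 - 120 = 125520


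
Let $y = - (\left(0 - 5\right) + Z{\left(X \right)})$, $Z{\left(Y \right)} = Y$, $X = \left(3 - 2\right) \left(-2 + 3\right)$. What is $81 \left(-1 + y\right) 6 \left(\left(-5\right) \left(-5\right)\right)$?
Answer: $36450$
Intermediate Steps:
$X = 1$ ($X = 1 \cdot 1 = 1$)
$y = 4$ ($y = - (\left(0 - 5\right) + 1) = - (-5 + 1) = \left(-1\right) \left(-4\right) = 4$)
$81 \left(-1 + y\right) 6 \left(\left(-5\right) \left(-5\right)\right) = 81 \left(-1 + 4\right) 6 \left(\left(-5\right) \left(-5\right)\right) = 81 \cdot 3 \cdot 6 \cdot 25 = 81 \cdot 18 \cdot 25 = 1458 \cdot 25 = 36450$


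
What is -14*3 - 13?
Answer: -55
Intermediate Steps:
-14*3 - 13 = -7*6 - 13 = -42 - 13 = -55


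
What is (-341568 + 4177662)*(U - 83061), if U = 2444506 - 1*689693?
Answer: 6412997816688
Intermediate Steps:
U = 1754813 (U = 2444506 - 689693 = 1754813)
(-341568 + 4177662)*(U - 83061) = (-341568 + 4177662)*(1754813 - 83061) = 3836094*1671752 = 6412997816688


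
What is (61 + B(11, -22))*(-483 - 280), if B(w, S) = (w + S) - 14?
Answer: -27468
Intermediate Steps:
B(w, S) = -14 + S + w (B(w, S) = (S + w) - 14 = -14 + S + w)
(61 + B(11, -22))*(-483 - 280) = (61 + (-14 - 22 + 11))*(-483 - 280) = (61 - 25)*(-763) = 36*(-763) = -27468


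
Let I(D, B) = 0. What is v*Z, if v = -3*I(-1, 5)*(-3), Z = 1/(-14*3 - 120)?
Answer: 0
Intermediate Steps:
Z = -1/162 (Z = 1/(-42 - 120) = 1/(-162) = -1/162 ≈ -0.0061728)
v = 0 (v = -3*0*(-3) = 0*(-3) = 0)
v*Z = 0*(-1/162) = 0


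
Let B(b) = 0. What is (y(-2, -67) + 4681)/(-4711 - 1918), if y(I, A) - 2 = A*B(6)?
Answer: -669/947 ≈ -0.70644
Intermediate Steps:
y(I, A) = 2 (y(I, A) = 2 + A*0 = 2 + 0 = 2)
(y(-2, -67) + 4681)/(-4711 - 1918) = (2 + 4681)/(-4711 - 1918) = 4683/(-6629) = 4683*(-1/6629) = -669/947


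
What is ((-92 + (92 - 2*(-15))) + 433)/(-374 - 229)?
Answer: -463/603 ≈ -0.76783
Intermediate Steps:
((-92 + (92 - 2*(-15))) + 433)/(-374 - 229) = ((-92 + (92 + 30)) + 433)/(-603) = ((-92 + 122) + 433)*(-1/603) = (30 + 433)*(-1/603) = 463*(-1/603) = -463/603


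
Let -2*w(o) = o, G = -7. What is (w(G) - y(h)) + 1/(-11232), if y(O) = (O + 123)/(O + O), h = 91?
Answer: 182729/78624 ≈ 2.3241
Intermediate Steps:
w(o) = -o/2
y(O) = (123 + O)/(2*O) (y(O) = (123 + O)/((2*O)) = (123 + O)*(1/(2*O)) = (123 + O)/(2*O))
(w(G) - y(h)) + 1/(-11232) = (-½*(-7) - (123 + 91)/(2*91)) + 1/(-11232) = (7/2 - 214/(2*91)) - 1/11232 = (7/2 - 1*107/91) - 1/11232 = (7/2 - 107/91) - 1/11232 = 423/182 - 1/11232 = 182729/78624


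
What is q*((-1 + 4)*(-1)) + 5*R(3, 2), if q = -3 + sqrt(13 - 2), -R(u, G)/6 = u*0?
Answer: 9 - 3*sqrt(11) ≈ -0.94987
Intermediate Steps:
R(u, G) = 0 (R(u, G) = -6*u*0 = -6*0 = 0)
q = -3 + sqrt(11) ≈ 0.31662
q*((-1 + 4)*(-1)) + 5*R(3, 2) = (-3 + sqrt(11))*((-1 + 4)*(-1)) + 5*0 = (-3 + sqrt(11))*(3*(-1)) + 0 = (-3 + sqrt(11))*(-3) + 0 = (9 - 3*sqrt(11)) + 0 = 9 - 3*sqrt(11)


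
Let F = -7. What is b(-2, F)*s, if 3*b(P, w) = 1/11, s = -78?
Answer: -26/11 ≈ -2.3636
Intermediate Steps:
b(P, w) = 1/33 (b(P, w) = (⅓)/11 = (⅓)*(1/11) = 1/33)
b(-2, F)*s = (1/33)*(-78) = -26/11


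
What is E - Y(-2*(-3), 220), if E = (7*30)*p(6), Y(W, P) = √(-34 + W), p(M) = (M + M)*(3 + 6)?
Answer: 22680 - 2*I*√7 ≈ 22680.0 - 5.2915*I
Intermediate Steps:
p(M) = 18*M (p(M) = (2*M)*9 = 18*M)
E = 22680 (E = (7*30)*(18*6) = 210*108 = 22680)
E - Y(-2*(-3), 220) = 22680 - √(-34 - 2*(-3)) = 22680 - √(-34 + 6) = 22680 - √(-28) = 22680 - 2*I*√7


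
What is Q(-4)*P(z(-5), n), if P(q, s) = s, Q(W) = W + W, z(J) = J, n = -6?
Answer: 48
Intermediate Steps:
Q(W) = 2*W
Q(-4)*P(z(-5), n) = (2*(-4))*(-6) = -8*(-6) = 48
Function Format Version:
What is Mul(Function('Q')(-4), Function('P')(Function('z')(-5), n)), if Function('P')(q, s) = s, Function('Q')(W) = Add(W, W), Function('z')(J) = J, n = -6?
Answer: 48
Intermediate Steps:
Function('Q')(W) = Mul(2, W)
Mul(Function('Q')(-4), Function('P')(Function('z')(-5), n)) = Mul(Mul(2, -4), -6) = Mul(-8, -6) = 48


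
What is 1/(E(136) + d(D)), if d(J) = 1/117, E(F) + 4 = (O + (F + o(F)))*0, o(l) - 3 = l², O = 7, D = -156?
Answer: -117/467 ≈ -0.25054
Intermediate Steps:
o(l) = 3 + l²
E(F) = -4 (E(F) = -4 + (7 + (F + (3 + F²)))*0 = -4 + (7 + (3 + F + F²))*0 = -4 + (10 + F + F²)*0 = -4 + 0 = -4)
d(J) = 1/117
1/(E(136) + d(D)) = 1/(-4 + 1/117) = 1/(-467/117) = -117/467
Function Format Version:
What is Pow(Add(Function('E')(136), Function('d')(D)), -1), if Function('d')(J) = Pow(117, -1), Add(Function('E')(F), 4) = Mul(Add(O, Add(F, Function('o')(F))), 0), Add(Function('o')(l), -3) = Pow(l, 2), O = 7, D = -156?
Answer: Rational(-117, 467) ≈ -0.25054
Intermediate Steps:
Function('o')(l) = Add(3, Pow(l, 2))
Function('E')(F) = -4 (Function('E')(F) = Add(-4, Mul(Add(7, Add(F, Add(3, Pow(F, 2)))), 0)) = Add(-4, Mul(Add(7, Add(3, F, Pow(F, 2))), 0)) = Add(-4, Mul(Add(10, F, Pow(F, 2)), 0)) = Add(-4, 0) = -4)
Function('d')(J) = Rational(1, 117)
Pow(Add(Function('E')(136), Function('d')(D)), -1) = Pow(Add(-4, Rational(1, 117)), -1) = Pow(Rational(-467, 117), -1) = Rational(-117, 467)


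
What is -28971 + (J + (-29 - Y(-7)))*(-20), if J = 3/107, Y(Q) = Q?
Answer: -3052877/107 ≈ -28532.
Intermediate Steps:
J = 3/107 (J = 3*(1/107) = 3/107 ≈ 0.028037)
-28971 + (J + (-29 - Y(-7)))*(-20) = -28971 + (3/107 + (-29 - 1*(-7)))*(-20) = -28971 + (3/107 + (-29 + 7))*(-20) = -28971 + (3/107 - 22)*(-20) = -28971 - 2351/107*(-20) = -28971 + 47020/107 = -3052877/107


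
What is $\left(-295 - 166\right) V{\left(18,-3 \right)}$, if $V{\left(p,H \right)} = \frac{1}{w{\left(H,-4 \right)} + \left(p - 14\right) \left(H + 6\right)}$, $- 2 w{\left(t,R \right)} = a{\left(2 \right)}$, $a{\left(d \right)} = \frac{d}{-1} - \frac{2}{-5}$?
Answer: $- \frac{2305}{64} \approx -36.016$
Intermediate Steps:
$a{\left(d \right)} = \frac{2}{5} - d$ ($a{\left(d \right)} = d \left(-1\right) - - \frac{2}{5} = - d + \frac{2}{5} = \frac{2}{5} - d$)
$w{\left(t,R \right)} = \frac{4}{5}$ ($w{\left(t,R \right)} = - \frac{\frac{2}{5} - 2}{2} = \left(- \frac{1}{2}\right) \left(- \frac{8}{5}\right) = \frac{4}{5}$)
$V{\left(p,H \right)} = \frac{1}{\frac{4}{5} + \left(-14 + p\right) \left(6 + H\right)}$ ($V{\left(p,H \right)} = \frac{1}{\frac{4}{5} + \left(p - 14\right) \left(H + 6\right)} = \frac{1}{\frac{4}{5} + \left(-14 + p\right) \left(6 + H\right)}$)
$\left(-295 - 166\right) V{\left(18,-3 \right)} = \left(-295 - 166\right) \frac{5}{-416 - -210 + 30 \cdot 18 + 5 \left(-3\right) 18} = - 461 \frac{5}{-416 + 210 + 540 - 270} = - 461 \cdot \frac{5}{64} = - 461 \cdot 5 \cdot \frac{1}{64} = \left(-461\right) \frac{5}{64} = - \frac{2305}{64}$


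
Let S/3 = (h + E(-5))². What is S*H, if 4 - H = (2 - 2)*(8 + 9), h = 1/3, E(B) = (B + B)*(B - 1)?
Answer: 131044/3 ≈ 43681.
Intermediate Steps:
E(B) = 2*B*(-1 + B) (E(B) = (2*B)*(-1 + B) = 2*B*(-1 + B))
h = ⅓ ≈ 0.33333
H = 4 (H = 4 - (2 - 2)*(8 + 9) = 4 - 0*17 = 4 - 1*0 = 4 + 0 = 4)
S = 32761/3 (S = 3*(⅓ + 2*(-5)*(-1 - 5))² = 3*(⅓ + 2*(-5)*(-6))² = 3*(⅓ + 60)² = 3*(181/3)² = 3*(32761/9) = 32761/3 ≈ 10920.)
S*H = (32761/3)*4 = 131044/3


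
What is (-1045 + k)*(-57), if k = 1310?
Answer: -15105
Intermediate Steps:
(-1045 + k)*(-57) = (-1045 + 1310)*(-57) = 265*(-57) = -15105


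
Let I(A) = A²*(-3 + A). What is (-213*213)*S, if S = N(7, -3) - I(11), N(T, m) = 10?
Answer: 43463502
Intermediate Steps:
S = -958 (S = 10 - 11²*(-3 + 11) = 10 - 121*8 = 10 - 1*968 = 10 - 968 = -958)
(-213*213)*S = -213*213*(-958) = -45369*(-958) = 43463502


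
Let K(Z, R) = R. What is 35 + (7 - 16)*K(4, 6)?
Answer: -19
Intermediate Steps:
35 + (7 - 16)*K(4, 6) = 35 + (7 - 16)*6 = 35 - 9*6 = 35 - 54 = -19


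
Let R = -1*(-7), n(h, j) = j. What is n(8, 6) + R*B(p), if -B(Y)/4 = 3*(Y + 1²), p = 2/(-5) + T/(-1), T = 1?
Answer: 198/5 ≈ 39.600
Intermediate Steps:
p = -7/5 (p = 2/(-5) + 1/(-1) = 2*(-⅕) + 1*(-1) = -⅖ - 1 = -7/5 ≈ -1.4000)
R = 7
B(Y) = -12 - 12*Y (B(Y) = -12*(Y + 1²) = -12*(Y + 1) = -12*(1 + Y) = -4*(3 + 3*Y) = -12 - 12*Y)
n(8, 6) + R*B(p) = 6 + 7*(-12 - 12*(-7/5)) = 6 + 7*(-12 + 84/5) = 6 + 7*(24/5) = 6 + 168/5 = 198/5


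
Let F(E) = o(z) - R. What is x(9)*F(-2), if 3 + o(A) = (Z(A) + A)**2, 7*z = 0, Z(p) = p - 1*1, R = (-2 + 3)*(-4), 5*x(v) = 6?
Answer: 12/5 ≈ 2.4000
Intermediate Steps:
x(v) = 6/5 (x(v) = (1/5)*6 = 6/5)
R = -4 (R = 1*(-4) = -4)
Z(p) = -1 + p (Z(p) = p - 1 = -1 + p)
z = 0 (z = (1/7)*0 = 0)
o(A) = -3 + (-1 + 2*A)**2 (o(A) = -3 + ((-1 + A) + A)**2 = -3 + (-1 + 2*A)**2)
F(E) = 2 (F(E) = (-3 + (-1 + 2*0)**2) - 1*(-4) = (-3 + (-1 + 0)**2) + 4 = (-3 + (-1)**2) + 4 = (-3 + 1) + 4 = -2 + 4 = 2)
x(9)*F(-2) = (6/5)*2 = 12/5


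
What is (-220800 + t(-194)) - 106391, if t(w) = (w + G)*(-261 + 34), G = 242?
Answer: -338087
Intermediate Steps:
t(w) = -54934 - 227*w (t(w) = (w + 242)*(-261 + 34) = (242 + w)*(-227) = -54934 - 227*w)
(-220800 + t(-194)) - 106391 = (-220800 + (-54934 - 227*(-194))) - 106391 = (-220800 + (-54934 + 44038)) - 106391 = (-220800 - 10896) - 106391 = -231696 - 106391 = -338087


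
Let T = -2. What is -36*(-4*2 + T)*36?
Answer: 12960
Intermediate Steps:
-36*(-4*2 + T)*36 = -36*(-4*2 - 2)*36 = -36*(-8 - 2)*36 = -36*(-10)*36 = 360*36 = 12960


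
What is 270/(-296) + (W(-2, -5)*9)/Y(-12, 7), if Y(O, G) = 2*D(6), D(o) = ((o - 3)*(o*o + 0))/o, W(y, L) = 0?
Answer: -135/148 ≈ -0.91216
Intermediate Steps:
D(o) = o*(-3 + o) (D(o) = ((-3 + o)*(o² + 0))/o = ((-3 + o)*o²)/o = (o²*(-3 + o))/o = o*(-3 + o))
Y(O, G) = 36 (Y(O, G) = 2*(6*(-3 + 6)) = 2*(6*3) = 2*18 = 36)
270/(-296) + (W(-2, -5)*9)/Y(-12, 7) = 270/(-296) + (0*9)/36 = 270*(-1/296) + 0*(1/36) = -135/148 + 0 = -135/148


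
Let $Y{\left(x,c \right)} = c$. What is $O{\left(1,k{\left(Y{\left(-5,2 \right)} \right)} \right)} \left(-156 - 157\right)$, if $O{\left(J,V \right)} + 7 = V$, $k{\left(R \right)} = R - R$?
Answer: $2191$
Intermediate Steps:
$k{\left(R \right)} = 0$
$O{\left(J,V \right)} = -7 + V$
$O{\left(1,k{\left(Y{\left(-5,2 \right)} \right)} \right)} \left(-156 - 157\right) = \left(-7 + 0\right) \left(-156 - 157\right) = \left(-7\right) \left(-313\right) = 2191$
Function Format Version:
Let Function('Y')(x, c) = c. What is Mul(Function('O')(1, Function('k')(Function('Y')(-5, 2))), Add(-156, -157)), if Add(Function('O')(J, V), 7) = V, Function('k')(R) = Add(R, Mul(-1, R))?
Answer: 2191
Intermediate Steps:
Function('k')(R) = 0
Function('O')(J, V) = Add(-7, V)
Mul(Function('O')(1, Function('k')(Function('Y')(-5, 2))), Add(-156, -157)) = Mul(Add(-7, 0), Add(-156, -157)) = Mul(-7, -313) = 2191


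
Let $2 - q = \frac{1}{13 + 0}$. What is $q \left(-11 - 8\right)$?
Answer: $- \frac{475}{13} \approx -36.538$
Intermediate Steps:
$q = \frac{25}{13}$ ($q = 2 - \frac{1}{13 + 0} = 2 - \frac{1}{13} = \frac{25}{13} \approx 1.9231$)
$q \left(-11 - 8\right) = \frac{25 \left(-11 - 8\right)}{13} = \frac{25}{13} \left(-19\right) = - \frac{475}{13}$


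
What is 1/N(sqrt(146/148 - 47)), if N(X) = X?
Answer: -I*sqrt(251970)/3405 ≈ -0.14742*I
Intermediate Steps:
1/N(sqrt(146/148 - 47)) = 1/(sqrt(146/148 - 47)) = 1/(sqrt(146*(1/148) - 47)) = 1/(sqrt(73/74 - 47)) = 1/(sqrt(-3405/74)) = 1/(I*sqrt(251970)/74) = -I*sqrt(251970)/3405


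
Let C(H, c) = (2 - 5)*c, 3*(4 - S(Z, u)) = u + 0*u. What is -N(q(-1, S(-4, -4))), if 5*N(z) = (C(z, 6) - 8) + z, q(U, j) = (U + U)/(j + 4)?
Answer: 367/70 ≈ 5.2429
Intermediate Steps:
S(Z, u) = 4 - u/3 (S(Z, u) = 4 - (u + 0*u)/3 = 4 - (u + 0)/3 = 4 - u/3)
C(H, c) = -3*c
q(U, j) = 2*U/(4 + j) (q(U, j) = (2*U)/(4 + j) = 2*U/(4 + j))
N(z) = -26/5 + z/5 (N(z) = ((-3*6 - 8) + z)/5 = ((-18 - 8) + z)/5 = (-26 + z)/5 = -26/5 + z/5)
-N(q(-1, S(-4, -4))) = -(-26/5 + (2*(-1)/(4 + (4 - ⅓*(-4))))/5) = -(-26/5 + (2*(-1)/(4 + (4 + 4/3)))/5) = -(-26/5 + (2*(-1)/(4 + 16/3))/5) = -(-26/5 + (2*(-1)/(28/3))/5) = -(-26/5 + (2*(-1)*(3/28))/5) = -(-26/5 + (⅕)*(-3/14)) = -(-26/5 - 3/70) = -1*(-367/70) = 367/70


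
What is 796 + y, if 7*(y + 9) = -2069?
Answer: 3440/7 ≈ 491.43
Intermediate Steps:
y = -2132/7 (y = -9 + (⅐)*(-2069) = -9 - 2069/7 = -2132/7 ≈ -304.57)
796 + y = 796 - 2132/7 = 3440/7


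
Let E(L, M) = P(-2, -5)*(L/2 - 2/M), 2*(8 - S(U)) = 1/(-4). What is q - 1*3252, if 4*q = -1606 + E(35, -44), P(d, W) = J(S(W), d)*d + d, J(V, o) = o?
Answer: -40092/11 ≈ -3644.7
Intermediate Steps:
S(U) = 65/8 (S(U) = 8 - ½/(-4) = 8 - ½*(-¼) = 8 + ⅛ = 65/8)
P(d, W) = d + d² (P(d, W) = d*d + d = d² + d = d + d²)
E(L, M) = L - 4/M (E(L, M) = (-2*(1 - 2))*(L/2 - 2/M) = (-2*(-1))*(L*(½) - 2/M) = 2*(L/2 - 2/M) = L - 4/M)
q = -4320/11 (q = (-1606 + (35 - 4/(-44)))/4 = (-1606 + (35 - 4*(-1/44)))/4 = (-1606 + (35 + 1/11))/4 = (-1606 + 386/11)/4 = (¼)*(-17280/11) = -4320/11 ≈ -392.73)
q - 1*3252 = -4320/11 - 1*3252 = -4320/11 - 3252 = -40092/11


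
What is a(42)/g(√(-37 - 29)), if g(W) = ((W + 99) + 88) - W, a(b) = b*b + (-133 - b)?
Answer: 1589/187 ≈ 8.4973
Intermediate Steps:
a(b) = -133 + b² - b (a(b) = b² + (-133 - b) = -133 + b² - b)
g(W) = 187 (g(W) = ((99 + W) + 88) - W = (187 + W) - W = 187)
a(42)/g(√(-37 - 29)) = (-133 + 42² - 1*42)/187 = (-133 + 1764 - 42)*(1/187) = 1589*(1/187) = 1589/187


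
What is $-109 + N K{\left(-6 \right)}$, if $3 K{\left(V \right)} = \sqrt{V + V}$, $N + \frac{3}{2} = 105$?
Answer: $-109 + 69 i \sqrt{3} \approx -109.0 + 119.51 i$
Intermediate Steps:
$N = \frac{207}{2}$ ($N = - \frac{3}{2} + 105 = \frac{207}{2} \approx 103.5$)
$K{\left(V \right)} = \frac{\sqrt{2} \sqrt{V}}{3}$ ($K{\left(V \right)} = \frac{\sqrt{V + V}}{3} = \frac{\sqrt{2 V}}{3} = \frac{\sqrt{2} \sqrt{V}}{3}$)
$-109 + N K{\left(-6 \right)} = -109 + \frac{207 \frac{\sqrt{2} \sqrt{-6}}{3}}{2} = -109 + \frac{207 \frac{\sqrt{2} i \sqrt{6}}{3}}{2} = -109 + \frac{207 \frac{2 i \sqrt{3}}{3}}{2} = -109 + 69 i \sqrt{3}$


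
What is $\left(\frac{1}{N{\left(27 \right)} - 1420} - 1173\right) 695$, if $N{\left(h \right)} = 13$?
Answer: $- \frac{1147036340}{1407} \approx -8.1524 \cdot 10^{5}$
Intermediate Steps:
$\left(\frac{1}{N{\left(27 \right)} - 1420} - 1173\right) 695 = \left(\frac{1}{13 - 1420} - 1173\right) 695 = \left(\frac{1}{-1407} - 1173\right) 695 = \left(- \frac{1}{1407} - 1173\right) 695 = \left(- \frac{1650412}{1407}\right) 695 = - \frac{1147036340}{1407}$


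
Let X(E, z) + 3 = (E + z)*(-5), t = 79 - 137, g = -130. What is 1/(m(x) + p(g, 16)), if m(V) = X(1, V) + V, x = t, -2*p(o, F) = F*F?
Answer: 1/96 ≈ 0.010417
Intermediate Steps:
p(o, F) = -F²/2 (p(o, F) = -F*F/2 = -F²/2)
t = -58
X(E, z) = -3 - 5*E - 5*z (X(E, z) = -3 + (E + z)*(-5) = -3 + (-5*E - 5*z) = -3 - 5*E - 5*z)
x = -58
m(V) = -8 - 4*V (m(V) = (-3 - 5*1 - 5*V) + V = (-3 - 5 - 5*V) + V = (-8 - 5*V) + V = -8 - 4*V)
1/(m(x) + p(g, 16)) = 1/((-8 - 4*(-58)) - ½*16²) = 1/((-8 + 232) - ½*256) = 1/(224 - 128) = 1/96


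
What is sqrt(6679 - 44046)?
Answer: I*sqrt(37367) ≈ 193.31*I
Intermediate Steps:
sqrt(6679 - 44046) = sqrt(-37367) = I*sqrt(37367)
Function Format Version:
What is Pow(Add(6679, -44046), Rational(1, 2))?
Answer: Mul(I, Pow(37367, Rational(1, 2))) ≈ Mul(193.31, I)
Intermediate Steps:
Pow(Add(6679, -44046), Rational(1, 2)) = Pow(-37367, Rational(1, 2)) = Mul(I, Pow(37367, Rational(1, 2)))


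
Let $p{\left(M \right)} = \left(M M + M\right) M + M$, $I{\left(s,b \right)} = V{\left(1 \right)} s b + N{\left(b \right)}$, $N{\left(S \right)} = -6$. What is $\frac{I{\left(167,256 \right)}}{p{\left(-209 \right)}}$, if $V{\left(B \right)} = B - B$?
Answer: $\frac{2}{3028619} \approx 6.6037 \cdot 10^{-7}$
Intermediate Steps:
$V{\left(B \right)} = 0$
$I{\left(s,b \right)} = -6$ ($I{\left(s,b \right)} = 0 s b - 6 = 0 b - 6 = 0 - 6 = -6$)
$p{\left(M \right)} = M + M \left(M + M^{2}\right)$ ($p{\left(M \right)} = \left(M^{2} + M\right) M + M = \left(M + M^{2}\right) M + M = M \left(M + M^{2}\right) + M = M + M \left(M + M^{2}\right)$)
$\frac{I{\left(167,256 \right)}}{p{\left(-209 \right)}} = - \frac{6}{\left(-209\right) \left(1 - 209 + \left(-209\right)^{2}\right)} = - \frac{6}{\left(-209\right) \left(1 - 209 + 43681\right)} = - \frac{6}{\left(-209\right) 43473} = - \frac{6}{-9085857} = \left(-6\right) \left(- \frac{1}{9085857}\right) = \frac{2}{3028619}$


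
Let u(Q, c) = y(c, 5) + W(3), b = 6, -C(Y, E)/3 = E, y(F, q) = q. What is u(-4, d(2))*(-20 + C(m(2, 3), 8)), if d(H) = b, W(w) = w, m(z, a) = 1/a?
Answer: -352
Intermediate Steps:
m(z, a) = 1/a
C(Y, E) = -3*E
d(H) = 6
u(Q, c) = 8 (u(Q, c) = 5 + 3 = 8)
u(-4, d(2))*(-20 + C(m(2, 3), 8)) = 8*(-20 - 3*8) = 8*(-20 - 24) = 8*(-44) = -352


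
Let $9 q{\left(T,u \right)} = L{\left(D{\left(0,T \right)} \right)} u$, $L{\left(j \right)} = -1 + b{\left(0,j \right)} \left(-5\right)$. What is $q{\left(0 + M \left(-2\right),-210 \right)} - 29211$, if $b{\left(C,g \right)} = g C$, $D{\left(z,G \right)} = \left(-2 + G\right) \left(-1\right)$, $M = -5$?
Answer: $- \frac{87563}{3} \approx -29188.0$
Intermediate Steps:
$D{\left(z,G \right)} = 2 - G$
$b{\left(C,g \right)} = C g$
$L{\left(j \right)} = -1$ ($L{\left(j \right)} = -1 + 0 j \left(-5\right) = -1 + 0 \left(-5\right) = -1 + 0 = -1$)
$q{\left(T,u \right)} = - \frac{u}{9}$ ($q{\left(T,u \right)} = \frac{\left(-1\right) u}{9} = - \frac{u}{9}$)
$q{\left(0 + M \left(-2\right),-210 \right)} - 29211 = \left(- \frac{1}{9}\right) \left(-210\right) - 29211 = \frac{70}{3} - 29211 = - \frac{87563}{3}$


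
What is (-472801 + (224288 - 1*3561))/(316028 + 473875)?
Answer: -252074/789903 ≈ -0.31912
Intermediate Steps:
(-472801 + (224288 - 1*3561))/(316028 + 473875) = (-472801 + (224288 - 3561))/789903 = (-472801 + 220727)*(1/789903) = -252074*1/789903 = -252074/789903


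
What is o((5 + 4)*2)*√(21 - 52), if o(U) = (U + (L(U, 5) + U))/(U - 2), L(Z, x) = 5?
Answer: 41*I*√31/16 ≈ 14.267*I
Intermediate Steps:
o(U) = (5 + 2*U)/(-2 + U) (o(U) = (U + (5 + U))/(U - 2) = (5 + 2*U)/(-2 + U))
o((5 + 4)*2)*√(21 - 52) = ((5 + 2*((5 + 4)*2))/(-2 + (5 + 4)*2))*√(21 - 52) = ((5 + 2*(9*2))/(-2 + 9*2))*√(-31) = ((5 + 2*18)/(-2 + 18))*(I*√31) = ((5 + 36)/16)*(I*√31) = ((1/16)*41)*(I*√31) = 41*(I*√31)/16 = 41*I*√31/16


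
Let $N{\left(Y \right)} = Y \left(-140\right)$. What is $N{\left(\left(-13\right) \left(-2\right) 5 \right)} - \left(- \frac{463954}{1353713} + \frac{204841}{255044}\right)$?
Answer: $- \frac{6283825053611057}{345256378372} \approx -18200.0$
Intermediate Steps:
$N{\left(Y \right)} = - 140 Y$
$N{\left(\left(-13\right) \left(-2\right) 5 \right)} - \left(- \frac{463954}{1353713} + \frac{204841}{255044}\right) = - 140 \left(-13\right) \left(-2\right) 5 - \left(- \frac{463954}{1353713} + \frac{204841}{255044}\right) = - 140 \cdot 26 \cdot 5 - \frac{158967240657}{345256378372} = \left(-140\right) 130 + \left(\frac{463954}{1353713} - \frac{204841}{255044}\right) = -18200 - \frac{158967240657}{345256378372} = - \frac{6283825053611057}{345256378372}$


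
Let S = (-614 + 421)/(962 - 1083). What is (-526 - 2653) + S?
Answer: -384466/121 ≈ -3177.4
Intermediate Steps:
S = 193/121 (S = -193/(-121) = -193*(-1/121) = 193/121 ≈ 1.5950)
(-526 - 2653) + S = (-526 - 2653) + 193/121 = -3179 + 193/121 = -384466/121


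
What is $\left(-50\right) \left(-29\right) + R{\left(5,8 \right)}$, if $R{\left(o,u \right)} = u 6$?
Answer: $1498$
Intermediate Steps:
$R{\left(o,u \right)} = 6 u$
$\left(-50\right) \left(-29\right) + R{\left(5,8 \right)} = \left(-50\right) \left(-29\right) + 6 \cdot 8 = 1450 + 48 = 1498$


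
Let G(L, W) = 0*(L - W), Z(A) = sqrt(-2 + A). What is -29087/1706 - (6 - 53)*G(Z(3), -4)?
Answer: -29087/1706 ≈ -17.050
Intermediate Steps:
G(L, W) = 0
-29087/1706 - (6 - 53)*G(Z(3), -4) = -29087/1706 - (6 - 53)*0 = -29087*1/1706 - (-47)*0 = -29087/1706 - 1*0 = -29087/1706 + 0 = -29087/1706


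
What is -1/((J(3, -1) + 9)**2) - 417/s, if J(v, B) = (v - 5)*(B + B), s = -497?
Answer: 69976/83993 ≈ 0.83312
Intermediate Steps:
J(v, B) = 2*B*(-5 + v) (J(v, B) = (-5 + v)*(2*B) = 2*B*(-5 + v))
-1/((J(3, -1) + 9)**2) - 417/s = -1/((2*(-1)*(-5 + 3) + 9)**2) - 417/(-497) = -1/((2*(-1)*(-2) + 9)**2) - 417*(-1/497) = -1/((4 + 9)**2) + 417/497 = -1/(13**2) + 417/497 = -1/169 + 417/497 = 69976/83993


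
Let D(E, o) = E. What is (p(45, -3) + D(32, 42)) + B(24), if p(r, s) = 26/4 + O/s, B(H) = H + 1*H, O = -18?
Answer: 185/2 ≈ 92.500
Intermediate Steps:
B(H) = 2*H (B(H) = H + H = 2*H)
p(r, s) = 13/2 - 18/s (p(r, s) = 26/4 - 18/s = 26*(¼) - 18/s = 13/2 - 18/s)
(p(45, -3) + D(32, 42)) + B(24) = ((13/2 - 18/(-3)) + 32) + 2*24 = ((13/2 - 18*(-⅓)) + 32) + 48 = ((13/2 + 6) + 32) + 48 = (25/2 + 32) + 48 = 89/2 + 48 = 185/2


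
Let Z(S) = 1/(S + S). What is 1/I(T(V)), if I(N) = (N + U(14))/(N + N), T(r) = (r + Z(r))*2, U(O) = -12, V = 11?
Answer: 162/37 ≈ 4.3784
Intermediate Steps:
Z(S) = 1/(2*S)
T(r) = 1/r + 2*r (T(r) = (r + 1/(2*r))*2 = 1/r + 2*r)
I(N) = (-12 + N)/(2*N) (I(N) = (N - 12)/(N + N) = (-12 + N)/((2*N)) = (-12 + N)*(1/(2*N)) = (-12 + N)/(2*N))
1/I(T(V)) = 1/((-12 + (1/11 + 2*11))/(2*(1/11 + 2*11))) = 1/((-12 + (1/11 + 22))/(2*(1/11 + 22))) = 1/((-12 + 243/11)/(2*(243/11))) = 1/((½)*(11/243)*(111/11)) = 1/(37/162) = 162/37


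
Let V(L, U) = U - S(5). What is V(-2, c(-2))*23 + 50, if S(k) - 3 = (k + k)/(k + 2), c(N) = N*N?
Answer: 281/7 ≈ 40.143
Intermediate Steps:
c(N) = N²
S(k) = 3 + 2*k/(2 + k) (S(k) = 3 + (k + k)/(k + 2) = 3 + (2*k)/(2 + k) = 3 + 2*k/(2 + k))
V(L, U) = -31/7 + U (V(L, U) = U - (6 + 5*5)/(2 + 5) = U - (6 + 25)/7 = U - 31/7 = -31/7 + U)
V(-2, c(-2))*23 + 50 = (-31/7 + (-2)²)*23 + 50 = (-31/7 + 4)*23 + 50 = -3/7*23 + 50 = -69/7 + 50 = 281/7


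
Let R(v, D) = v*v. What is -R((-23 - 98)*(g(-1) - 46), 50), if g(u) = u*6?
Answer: -39589264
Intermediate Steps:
g(u) = 6*u
R(v, D) = v²
-R((-23 - 98)*(g(-1) - 46), 50) = -((-23 - 98)*(6*(-1) - 46))² = -(-121*(-6 - 46))² = -(-121*(-52))² = -1*6292² = -1*39589264 = -39589264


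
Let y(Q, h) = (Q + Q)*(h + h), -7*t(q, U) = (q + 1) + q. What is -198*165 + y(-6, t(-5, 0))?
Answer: -228906/7 ≈ -32701.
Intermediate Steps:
t(q, U) = -⅐ - 2*q/7 (t(q, U) = -((q + 1) + q)/7 = -((1 + q) + q)/7 = -(1 + 2*q)/7 = -⅐ - 2*q/7)
y(Q, h) = 4*Q*h (y(Q, h) = (2*Q)*(2*h) = 4*Q*h)
-198*165 + y(-6, t(-5, 0)) = -198*165 + 4*(-6)*(-⅐ - 2/7*(-5)) = -32670 + 4*(-6)*(-⅐ + 10/7) = -32670 + 4*(-6)*(9/7) = -32670 - 216/7 = -228906/7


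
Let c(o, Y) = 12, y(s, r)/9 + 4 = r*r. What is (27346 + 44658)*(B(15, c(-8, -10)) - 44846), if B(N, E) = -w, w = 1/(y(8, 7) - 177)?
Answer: -184058226889/57 ≈ -3.2291e+9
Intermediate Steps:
y(s, r) = -36 + 9*r**2 (y(s, r) = -36 + 9*(r*r) = -36 + 9*r**2)
w = 1/228 (w = 1/((-36 + 9*7**2) - 177) = 1/((-36 + 9*49) - 177) = 1/((-36 + 441) - 177) = 1/(405 - 177) = 1/228 ≈ 0.0043860)
B(N, E) = -1/228 (B(N, E) = -1*1/228 = -1/228)
(27346 + 44658)*(B(15, c(-8, -10)) - 44846) = (27346 + 44658)*(-1/228 - 44846) = 72004*(-10224889/228) = -184058226889/57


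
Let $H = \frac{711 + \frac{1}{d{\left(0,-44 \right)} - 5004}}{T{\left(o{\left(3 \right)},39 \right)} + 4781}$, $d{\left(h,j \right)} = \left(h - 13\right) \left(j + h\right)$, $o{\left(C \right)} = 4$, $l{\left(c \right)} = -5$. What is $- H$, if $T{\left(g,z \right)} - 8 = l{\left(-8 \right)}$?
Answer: $- \frac{3151151}{21202688} \approx -0.14862$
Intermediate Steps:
$d{\left(h,j \right)} = \left(-13 + h\right) \left(h + j\right)$
$T{\left(g,z \right)} = 3$ ($T{\left(g,z \right)} = 8 - 5 = 3$)
$H = \frac{3151151}{21202688}$ ($H = \frac{711 + \frac{1}{\left(0^{2} - 0 - -572 + 0 \left(-44\right)\right) - 5004}}{3 + 4781} = \frac{711 + \frac{1}{\left(0 + 0 + 572 + 0\right) - 5004}}{4784} = \left(711 + \frac{1}{572 - 5004}\right) \frac{1}{4784} = \left(711 + \frac{1}{-4432}\right) \frac{1}{4784} = \left(711 - \frac{1}{4432}\right) \frac{1}{4784} = \frac{3151151}{4432} \cdot \frac{1}{4784} = \frac{3151151}{21202688} \approx 0.14862$)
$- H = \left(-1\right) \frac{3151151}{21202688} = - \frac{3151151}{21202688}$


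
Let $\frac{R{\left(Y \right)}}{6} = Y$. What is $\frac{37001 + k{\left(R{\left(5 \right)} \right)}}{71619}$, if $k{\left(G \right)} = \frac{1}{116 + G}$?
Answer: $\frac{5402147}{10456374} \approx 0.51664$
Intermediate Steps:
$R{\left(Y \right)} = 6 Y$
$\frac{37001 + k{\left(R{\left(5 \right)} \right)}}{71619} = \frac{37001 + \frac{1}{116 + 6 \cdot 5}}{71619} = \left(37001 + \frac{1}{116 + 30}\right) \frac{1}{71619} = \left(37001 + \frac{1}{146}\right) \frac{1}{71619} = \frac{5402147}{146} \cdot \frac{1}{71619} = \frac{5402147}{10456374}$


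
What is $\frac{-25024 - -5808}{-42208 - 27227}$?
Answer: $\frac{19216}{69435} \approx 0.27675$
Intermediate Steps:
$\frac{-25024 - -5808}{-42208 - 27227} = \frac{-25024 + 5808}{-69435} = \left(-19216\right) \left(- \frac{1}{69435}\right) = \frac{19216}{69435}$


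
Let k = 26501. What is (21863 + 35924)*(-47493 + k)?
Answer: -1213064704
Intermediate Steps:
(21863 + 35924)*(-47493 + k) = (21863 + 35924)*(-47493 + 26501) = 57787*(-20992) = -1213064704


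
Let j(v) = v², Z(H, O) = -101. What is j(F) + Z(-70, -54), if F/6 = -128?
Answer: 589723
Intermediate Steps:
F = -768 (F = 6*(-128) = -768)
j(F) + Z(-70, -54) = (-768)² - 101 = 589824 - 101 = 589723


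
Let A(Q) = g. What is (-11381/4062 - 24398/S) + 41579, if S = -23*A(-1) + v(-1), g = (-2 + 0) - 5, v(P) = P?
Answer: 6730524511/162480 ≈ 41424.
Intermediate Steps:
g = -7 (g = -2 - 5 = -7)
A(Q) = -7
S = 160 (S = -23*(-7) - 1 = 161 - 1 = 160)
(-11381/4062 - 24398/S) + 41579 = (-11381/4062 - 24398/160) + 41579 = (-11381*1/4062 - 24398*1/160) + 41579 = (-11381/4062 - 12199/80) + 41579 = -25231409/162480 + 41579 = 6730524511/162480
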